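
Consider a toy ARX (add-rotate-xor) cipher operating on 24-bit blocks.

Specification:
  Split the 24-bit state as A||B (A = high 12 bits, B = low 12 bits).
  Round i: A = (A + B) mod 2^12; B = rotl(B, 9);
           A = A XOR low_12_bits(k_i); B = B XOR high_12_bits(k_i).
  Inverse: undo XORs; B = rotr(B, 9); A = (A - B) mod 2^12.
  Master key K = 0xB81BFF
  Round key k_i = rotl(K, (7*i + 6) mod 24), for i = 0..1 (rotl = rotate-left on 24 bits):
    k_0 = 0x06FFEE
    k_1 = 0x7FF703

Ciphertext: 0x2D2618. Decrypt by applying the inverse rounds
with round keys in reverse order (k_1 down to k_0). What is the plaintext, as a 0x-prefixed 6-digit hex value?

0xEB8ABF

s_0 = ciphertext = 0x2D2618
s_1 = InvRound(s_0, k_1) = 0x699F38
s_2 = InvRound(s_1, k_0) = 0xEB8ABF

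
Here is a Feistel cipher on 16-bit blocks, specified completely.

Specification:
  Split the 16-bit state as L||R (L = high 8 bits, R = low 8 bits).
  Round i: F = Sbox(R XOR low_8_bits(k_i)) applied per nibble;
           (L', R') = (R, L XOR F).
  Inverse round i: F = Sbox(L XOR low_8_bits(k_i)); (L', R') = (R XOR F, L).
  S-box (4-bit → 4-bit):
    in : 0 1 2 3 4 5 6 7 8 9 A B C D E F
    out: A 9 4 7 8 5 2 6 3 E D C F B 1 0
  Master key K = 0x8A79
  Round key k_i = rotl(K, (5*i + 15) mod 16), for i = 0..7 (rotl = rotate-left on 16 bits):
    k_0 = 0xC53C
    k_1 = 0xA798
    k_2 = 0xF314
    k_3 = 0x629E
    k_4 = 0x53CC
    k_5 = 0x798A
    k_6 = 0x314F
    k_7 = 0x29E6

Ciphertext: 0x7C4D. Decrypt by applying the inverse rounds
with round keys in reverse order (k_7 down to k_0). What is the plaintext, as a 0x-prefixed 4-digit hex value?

0x86CA

s_0 = ciphertext = 0x7C4D
s_1 = InvRound(s_0, k_7) = 0xA07C
s_2 = InvRound(s_1, k_6) = 0x6CA0
s_3 = InvRound(s_2, k_5) = 0xB26C
s_4 = InvRound(s_3, k_4) = 0x0DB2
s_5 = InvRound(s_4, k_3) = 0x550D
s_6 = InvRound(s_5, k_2) = 0x8455
s_7 = InvRound(s_6, k_1) = 0xCA84
s_8 = InvRound(s_7, k_0) = 0x86CA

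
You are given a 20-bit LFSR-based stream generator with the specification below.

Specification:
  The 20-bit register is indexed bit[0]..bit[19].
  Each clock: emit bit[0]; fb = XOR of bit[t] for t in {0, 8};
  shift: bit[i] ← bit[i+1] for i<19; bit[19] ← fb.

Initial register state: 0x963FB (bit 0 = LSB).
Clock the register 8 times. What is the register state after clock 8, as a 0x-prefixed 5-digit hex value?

reg_0 = 0x963FB
clock 1: out=1, reg = 0x4B1FD
clock 2: out=1, reg = 0x258FE
clock 3: out=0, reg = 0x12C7F
clock 4: out=1, reg = 0x8963F
clock 5: out=1, reg = 0xC4B1F
clock 6: out=1, reg = 0x6258F
clock 7: out=1, reg = 0x312C7
clock 8: out=1, reg = 0x98963

0x98963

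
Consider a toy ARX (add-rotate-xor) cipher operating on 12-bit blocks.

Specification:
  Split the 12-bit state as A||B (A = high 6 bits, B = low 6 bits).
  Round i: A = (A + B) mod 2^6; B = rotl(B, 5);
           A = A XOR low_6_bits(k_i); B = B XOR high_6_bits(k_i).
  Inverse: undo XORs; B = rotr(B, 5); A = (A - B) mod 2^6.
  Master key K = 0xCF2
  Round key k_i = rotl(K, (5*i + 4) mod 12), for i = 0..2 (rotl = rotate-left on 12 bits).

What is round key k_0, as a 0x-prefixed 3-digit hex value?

0xF2C

K = 0xCF2
k_0 = rotl(K, (5*0+4) mod 12) = rotl(K, 4) = 0xF2C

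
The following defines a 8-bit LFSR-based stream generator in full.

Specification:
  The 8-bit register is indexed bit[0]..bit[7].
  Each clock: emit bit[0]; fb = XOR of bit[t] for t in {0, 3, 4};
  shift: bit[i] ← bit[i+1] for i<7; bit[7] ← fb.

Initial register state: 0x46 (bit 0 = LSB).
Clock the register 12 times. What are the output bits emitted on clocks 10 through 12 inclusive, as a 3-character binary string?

reg_0 = 0x46
clock 1: out=0, reg = 0x23
clock 2: out=1, reg = 0x91
clock 3: out=1, reg = 0x48
clock 4: out=0, reg = 0xA4
clock 5: out=0, reg = 0x52
clock 6: out=0, reg = 0xA9
clock 7: out=1, reg = 0x54
clock 8: out=0, reg = 0xAA
clock 9: out=0, reg = 0xD5
clock 10: out=1, reg = 0x6A
clock 11: out=0, reg = 0xB5
clock 12: out=1, reg = 0x5A

101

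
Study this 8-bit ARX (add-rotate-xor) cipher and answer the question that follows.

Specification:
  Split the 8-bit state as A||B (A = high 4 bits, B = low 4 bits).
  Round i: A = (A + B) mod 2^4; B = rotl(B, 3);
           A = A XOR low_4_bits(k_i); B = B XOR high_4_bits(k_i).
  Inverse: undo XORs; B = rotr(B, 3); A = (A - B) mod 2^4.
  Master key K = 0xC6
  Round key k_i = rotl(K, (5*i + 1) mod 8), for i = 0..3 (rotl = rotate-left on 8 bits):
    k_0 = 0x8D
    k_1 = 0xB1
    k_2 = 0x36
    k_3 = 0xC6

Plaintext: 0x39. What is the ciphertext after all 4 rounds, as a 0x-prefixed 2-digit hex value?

0xC3

s_0 = plaintext = 0x39
s_1 = Round(s_0, k_0) = 0x14
s_2 = Round(s_1, k_1) = 0x49
s_3 = Round(s_2, k_2) = 0xBF
s_4 = Round(s_3, k_3) = 0xC3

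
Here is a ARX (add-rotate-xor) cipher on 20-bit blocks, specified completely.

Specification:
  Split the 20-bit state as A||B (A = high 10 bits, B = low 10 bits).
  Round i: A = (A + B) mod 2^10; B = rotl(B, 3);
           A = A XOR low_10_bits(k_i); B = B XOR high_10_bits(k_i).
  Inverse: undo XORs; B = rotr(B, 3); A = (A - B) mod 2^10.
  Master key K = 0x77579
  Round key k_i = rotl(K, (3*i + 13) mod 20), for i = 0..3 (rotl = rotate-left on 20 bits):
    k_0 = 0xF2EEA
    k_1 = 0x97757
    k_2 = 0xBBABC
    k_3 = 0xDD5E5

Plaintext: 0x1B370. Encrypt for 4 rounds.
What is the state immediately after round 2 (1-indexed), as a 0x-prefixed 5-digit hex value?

0xB5035

s_0 = plaintext = 0x1B370
s_1 = Round(s_0, k_0) = 0x4D84D
s_2 = Round(s_1, k_1) = 0xB5035
s_3 = Round(s_2, k_2) = 0x6D746
s_4 = Round(s_3, k_3) = 0x47943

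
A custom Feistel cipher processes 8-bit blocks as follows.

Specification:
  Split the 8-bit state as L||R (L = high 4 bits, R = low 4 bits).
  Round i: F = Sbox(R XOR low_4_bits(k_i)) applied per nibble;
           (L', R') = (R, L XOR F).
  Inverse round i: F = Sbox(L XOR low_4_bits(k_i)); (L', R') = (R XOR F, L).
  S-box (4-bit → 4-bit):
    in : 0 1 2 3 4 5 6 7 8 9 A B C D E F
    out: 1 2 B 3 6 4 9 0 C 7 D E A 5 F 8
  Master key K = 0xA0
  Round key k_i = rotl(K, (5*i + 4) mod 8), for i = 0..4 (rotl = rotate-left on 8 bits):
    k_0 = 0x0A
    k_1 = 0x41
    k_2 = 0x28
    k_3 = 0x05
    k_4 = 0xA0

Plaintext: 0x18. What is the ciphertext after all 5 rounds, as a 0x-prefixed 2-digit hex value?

0x75

s_0 = plaintext = 0x18
s_1 = Round(s_0, k_0) = 0x8A
s_2 = Round(s_1, k_1) = 0xA6
s_3 = Round(s_2, k_2) = 0x65
s_4 = Round(s_3, k_3) = 0x57
s_5 = Round(s_4, k_4) = 0x75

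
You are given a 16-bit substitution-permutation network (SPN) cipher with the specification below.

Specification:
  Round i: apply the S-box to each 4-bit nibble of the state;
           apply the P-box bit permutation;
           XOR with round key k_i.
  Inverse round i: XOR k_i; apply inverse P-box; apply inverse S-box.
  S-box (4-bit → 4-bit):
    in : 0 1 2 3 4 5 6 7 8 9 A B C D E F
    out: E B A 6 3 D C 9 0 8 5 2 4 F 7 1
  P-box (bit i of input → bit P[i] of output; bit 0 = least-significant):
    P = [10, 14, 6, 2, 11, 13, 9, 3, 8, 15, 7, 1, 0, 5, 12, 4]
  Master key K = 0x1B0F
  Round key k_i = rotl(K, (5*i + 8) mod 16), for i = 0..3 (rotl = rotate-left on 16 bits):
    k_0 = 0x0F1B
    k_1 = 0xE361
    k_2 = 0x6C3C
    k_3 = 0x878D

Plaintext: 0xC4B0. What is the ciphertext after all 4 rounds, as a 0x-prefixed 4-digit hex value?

0x9D5E

s_0 = plaintext = 0xC4B0
s_1 = Round(s_0, k_0) = 0xFE5F
s_2 = Round(s_1, k_1) = 0x6CE8
s_3 = Round(s_2, k_2) = 0x56AC
s_4 = Round(s_3, k_3) = 0x9D5E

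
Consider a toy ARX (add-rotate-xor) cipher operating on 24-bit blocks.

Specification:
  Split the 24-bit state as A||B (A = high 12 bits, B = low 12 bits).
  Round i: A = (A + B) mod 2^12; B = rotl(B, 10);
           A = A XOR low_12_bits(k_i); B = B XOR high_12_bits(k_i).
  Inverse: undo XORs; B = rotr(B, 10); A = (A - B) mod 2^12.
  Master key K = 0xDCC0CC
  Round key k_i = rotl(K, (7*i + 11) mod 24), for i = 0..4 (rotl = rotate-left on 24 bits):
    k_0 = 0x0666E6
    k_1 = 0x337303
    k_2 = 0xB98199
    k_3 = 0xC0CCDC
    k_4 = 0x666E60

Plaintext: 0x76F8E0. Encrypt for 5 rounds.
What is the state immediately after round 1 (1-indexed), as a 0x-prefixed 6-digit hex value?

s_0 = plaintext = 0x76F8E0
s_1 = Round(s_0, k_0) = 0x6A925E
s_2 = Round(s_1, k_1) = 0xA04BA0
s_3 = Round(s_2, k_2) = 0x43D970
s_4 = Round(s_3, k_3) = 0x171E50
s_5 = Round(s_4, k_4) = 0x1A15F2

0x6A925E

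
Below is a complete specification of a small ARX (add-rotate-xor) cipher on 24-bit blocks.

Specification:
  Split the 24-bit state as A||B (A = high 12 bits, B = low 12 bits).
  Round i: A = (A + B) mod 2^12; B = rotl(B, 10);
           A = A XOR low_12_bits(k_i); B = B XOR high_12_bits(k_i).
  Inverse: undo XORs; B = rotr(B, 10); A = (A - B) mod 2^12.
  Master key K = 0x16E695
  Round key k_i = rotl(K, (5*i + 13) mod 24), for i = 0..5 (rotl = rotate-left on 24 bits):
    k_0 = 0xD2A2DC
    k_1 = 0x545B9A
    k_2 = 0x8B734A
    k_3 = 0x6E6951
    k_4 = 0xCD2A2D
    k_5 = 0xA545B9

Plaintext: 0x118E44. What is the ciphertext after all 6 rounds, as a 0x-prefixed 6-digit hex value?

s_0 = plaintext = 0x118E44
s_1 = Round(s_0, k_0) = 0xD80EBB
s_2 = Round(s_1, k_1) = 0x7A1AEB
s_3 = Round(s_2, k_2) = 0x1C660D
s_4 = Round(s_3, k_3) = 0xE82365
s_5 = Round(s_4, k_4) = 0xBCA80B
s_6 = Round(s_5, k_5) = 0x66C456

0x66C456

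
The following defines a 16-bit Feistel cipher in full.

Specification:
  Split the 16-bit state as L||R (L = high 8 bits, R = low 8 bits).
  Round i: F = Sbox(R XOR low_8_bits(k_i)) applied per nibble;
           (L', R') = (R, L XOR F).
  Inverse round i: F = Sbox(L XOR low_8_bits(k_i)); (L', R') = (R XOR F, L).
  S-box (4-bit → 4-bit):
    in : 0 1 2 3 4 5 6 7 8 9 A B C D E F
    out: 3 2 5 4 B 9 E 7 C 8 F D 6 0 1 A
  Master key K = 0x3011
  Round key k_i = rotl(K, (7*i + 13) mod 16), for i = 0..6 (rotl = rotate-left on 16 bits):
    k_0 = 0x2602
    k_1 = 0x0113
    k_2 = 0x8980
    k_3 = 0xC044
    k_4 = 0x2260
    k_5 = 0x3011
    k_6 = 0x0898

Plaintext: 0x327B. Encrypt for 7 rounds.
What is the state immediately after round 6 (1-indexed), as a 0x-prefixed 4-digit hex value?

s_0 = plaintext = 0x327B
s_1 = Round(s_0, k_0) = 0x7B4A
s_2 = Round(s_1, k_1) = 0x4AE3
s_3 = Round(s_2, k_2) = 0xE3AE
s_4 = Round(s_3, k_3) = 0xAEFC
s_5 = Round(s_4, k_4) = 0xFC28
s_6 = Round(s_5, k_5) = 0x28B4
s_7 = Round(s_6, k_6) = 0xB47E

0x28B4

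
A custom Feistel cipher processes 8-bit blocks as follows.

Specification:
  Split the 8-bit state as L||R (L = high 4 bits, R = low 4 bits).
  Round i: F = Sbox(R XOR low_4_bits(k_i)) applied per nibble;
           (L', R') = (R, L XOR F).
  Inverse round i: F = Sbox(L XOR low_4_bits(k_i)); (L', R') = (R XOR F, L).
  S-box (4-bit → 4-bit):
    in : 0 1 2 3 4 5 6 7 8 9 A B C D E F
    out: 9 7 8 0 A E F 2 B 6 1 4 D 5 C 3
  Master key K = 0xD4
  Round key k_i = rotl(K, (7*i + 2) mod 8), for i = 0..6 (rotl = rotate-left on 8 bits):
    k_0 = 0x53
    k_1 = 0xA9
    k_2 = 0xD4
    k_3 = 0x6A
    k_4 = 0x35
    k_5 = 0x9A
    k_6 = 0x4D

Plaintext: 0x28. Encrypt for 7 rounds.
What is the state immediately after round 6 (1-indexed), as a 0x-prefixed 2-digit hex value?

s_0 = plaintext = 0x28
s_1 = Round(s_0, k_0) = 0x86
s_2 = Round(s_1, k_1) = 0x6B
s_3 = Round(s_2, k_2) = 0xB5
s_4 = Round(s_3, k_3) = 0x58
s_5 = Round(s_4, k_4) = 0x80
s_6 = Round(s_5, k_5) = 0x09
s_7 = Round(s_6, k_6) = 0x9A

0x09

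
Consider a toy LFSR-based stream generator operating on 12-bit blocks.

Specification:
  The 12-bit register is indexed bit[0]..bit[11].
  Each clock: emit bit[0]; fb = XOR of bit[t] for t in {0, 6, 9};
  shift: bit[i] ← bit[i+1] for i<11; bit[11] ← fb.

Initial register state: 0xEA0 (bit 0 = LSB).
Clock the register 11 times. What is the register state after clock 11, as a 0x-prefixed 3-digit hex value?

reg_0 = 0xEA0
clock 1: out=0, reg = 0xF50
clock 2: out=0, reg = 0x7A8
clock 3: out=0, reg = 0xBD4
clock 4: out=0, reg = 0x5EA
clock 5: out=0, reg = 0xAF5
clock 6: out=1, reg = 0xD7A
clock 7: out=0, reg = 0xEBD
clock 8: out=1, reg = 0x75E
clock 9: out=0, reg = 0x3AF
clock 10: out=1, reg = 0x1D7
clock 11: out=1, reg = 0x0EB

0x0EB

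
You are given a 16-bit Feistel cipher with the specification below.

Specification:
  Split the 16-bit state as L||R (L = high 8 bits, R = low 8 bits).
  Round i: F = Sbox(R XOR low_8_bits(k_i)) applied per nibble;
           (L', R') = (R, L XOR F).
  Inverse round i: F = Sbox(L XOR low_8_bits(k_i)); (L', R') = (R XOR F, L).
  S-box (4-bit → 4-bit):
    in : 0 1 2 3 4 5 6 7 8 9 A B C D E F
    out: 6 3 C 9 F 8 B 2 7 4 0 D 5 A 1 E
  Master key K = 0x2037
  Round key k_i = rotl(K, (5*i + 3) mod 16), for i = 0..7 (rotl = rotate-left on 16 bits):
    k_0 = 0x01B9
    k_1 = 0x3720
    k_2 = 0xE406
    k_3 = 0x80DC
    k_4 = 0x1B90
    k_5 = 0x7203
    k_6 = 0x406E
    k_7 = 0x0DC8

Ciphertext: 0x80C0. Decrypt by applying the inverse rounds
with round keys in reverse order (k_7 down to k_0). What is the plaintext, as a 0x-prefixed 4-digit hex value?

s_0 = ciphertext = 0x80C0
s_1 = InvRound(s_0, k_7) = 0x3780
s_2 = InvRound(s_1, k_6) = 0x0437
s_3 = InvRound(s_2, k_5) = 0x5504
s_4 = InvRound(s_3, k_4) = 0x5C55
s_5 = InvRound(s_4, k_3) = 0x235C
s_6 = InvRound(s_5, k_2) = 0x9423
s_7 = InvRound(s_6, k_1) = 0xFC94
s_8 = InvRound(s_7, k_0) = 0x6CFC

0x6CFC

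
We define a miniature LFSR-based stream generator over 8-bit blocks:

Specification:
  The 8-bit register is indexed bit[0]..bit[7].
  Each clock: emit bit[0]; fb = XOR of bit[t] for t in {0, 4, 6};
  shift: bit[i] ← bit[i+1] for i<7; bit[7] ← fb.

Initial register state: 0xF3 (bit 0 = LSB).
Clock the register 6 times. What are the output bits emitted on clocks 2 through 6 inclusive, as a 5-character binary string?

10011

reg_0 = 0xF3
clock 1: out=1, reg = 0xF9
clock 2: out=1, reg = 0xFC
clock 3: out=0, reg = 0x7E
clock 4: out=0, reg = 0x3F
clock 5: out=1, reg = 0x1F
clock 6: out=1, reg = 0x0F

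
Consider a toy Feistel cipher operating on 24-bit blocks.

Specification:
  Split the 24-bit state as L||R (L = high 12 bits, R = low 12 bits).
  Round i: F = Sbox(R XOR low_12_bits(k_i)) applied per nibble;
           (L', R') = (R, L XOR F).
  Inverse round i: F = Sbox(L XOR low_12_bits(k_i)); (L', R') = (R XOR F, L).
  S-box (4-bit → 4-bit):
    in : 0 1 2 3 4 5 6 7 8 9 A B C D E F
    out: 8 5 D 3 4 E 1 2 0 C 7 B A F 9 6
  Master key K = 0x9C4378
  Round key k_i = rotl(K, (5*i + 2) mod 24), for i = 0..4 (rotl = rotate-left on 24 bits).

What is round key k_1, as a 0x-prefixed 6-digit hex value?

K = 0x9C4378
k_0 = rotl(K, (5*0+2) mod 24) = rotl(K, 2) = 0x710DE2
k_1 = rotl(K, (5*1+2) mod 24) = rotl(K, 7) = 0x21BC4E

0x21BC4E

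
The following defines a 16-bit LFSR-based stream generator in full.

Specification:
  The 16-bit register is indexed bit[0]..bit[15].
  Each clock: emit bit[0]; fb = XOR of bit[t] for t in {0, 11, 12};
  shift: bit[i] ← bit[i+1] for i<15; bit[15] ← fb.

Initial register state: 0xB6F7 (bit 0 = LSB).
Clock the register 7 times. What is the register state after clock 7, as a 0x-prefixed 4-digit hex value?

0x156D

reg_0 = 0xB6F7
clock 1: out=1, reg = 0x5B7B
clock 2: out=1, reg = 0xADBD
clock 3: out=1, reg = 0x56DE
clock 4: out=0, reg = 0xAB6F
clock 5: out=1, reg = 0x55B7
clock 6: out=1, reg = 0x2ADB
clock 7: out=1, reg = 0x156D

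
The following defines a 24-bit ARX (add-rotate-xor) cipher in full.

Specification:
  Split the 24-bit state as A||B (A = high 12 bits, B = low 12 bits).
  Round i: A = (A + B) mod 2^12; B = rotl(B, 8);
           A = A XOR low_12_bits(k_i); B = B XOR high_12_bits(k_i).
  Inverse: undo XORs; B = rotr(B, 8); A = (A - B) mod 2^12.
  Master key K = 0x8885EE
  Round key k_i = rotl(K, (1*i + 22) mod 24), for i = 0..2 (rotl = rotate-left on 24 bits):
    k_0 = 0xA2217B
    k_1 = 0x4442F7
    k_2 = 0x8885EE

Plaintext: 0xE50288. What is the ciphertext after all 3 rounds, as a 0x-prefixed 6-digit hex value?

0xA50C6E

s_0 = plaintext = 0xE50288
s_1 = Round(s_0, k_0) = 0x1A320A
s_2 = Round(s_1, k_1) = 0x15AE64
s_3 = Round(s_2, k_2) = 0xA50C6E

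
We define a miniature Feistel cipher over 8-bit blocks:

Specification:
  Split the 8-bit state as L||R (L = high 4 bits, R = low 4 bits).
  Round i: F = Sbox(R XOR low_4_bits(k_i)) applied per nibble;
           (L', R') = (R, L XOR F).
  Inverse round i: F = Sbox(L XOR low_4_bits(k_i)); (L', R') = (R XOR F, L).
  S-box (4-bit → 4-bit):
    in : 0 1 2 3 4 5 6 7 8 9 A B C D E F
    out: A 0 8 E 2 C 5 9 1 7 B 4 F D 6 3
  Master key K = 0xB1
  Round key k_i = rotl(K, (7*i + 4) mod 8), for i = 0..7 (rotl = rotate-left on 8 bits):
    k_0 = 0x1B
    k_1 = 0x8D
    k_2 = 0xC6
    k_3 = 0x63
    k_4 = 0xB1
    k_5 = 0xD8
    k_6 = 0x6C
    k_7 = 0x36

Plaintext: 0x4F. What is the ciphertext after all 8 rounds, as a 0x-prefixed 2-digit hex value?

s_0 = plaintext = 0x4F
s_1 = Round(s_0, k_0) = 0xF6
s_2 = Round(s_1, k_1) = 0x6B
s_3 = Round(s_2, k_2) = 0xBB
s_4 = Round(s_3, k_3) = 0xBA
s_5 = Round(s_4, k_4) = 0xAF
s_6 = Round(s_5, k_5) = 0xF3
s_7 = Round(s_6, k_6) = 0x3C
s_8 = Round(s_7, k_7) = 0xC8

0xC8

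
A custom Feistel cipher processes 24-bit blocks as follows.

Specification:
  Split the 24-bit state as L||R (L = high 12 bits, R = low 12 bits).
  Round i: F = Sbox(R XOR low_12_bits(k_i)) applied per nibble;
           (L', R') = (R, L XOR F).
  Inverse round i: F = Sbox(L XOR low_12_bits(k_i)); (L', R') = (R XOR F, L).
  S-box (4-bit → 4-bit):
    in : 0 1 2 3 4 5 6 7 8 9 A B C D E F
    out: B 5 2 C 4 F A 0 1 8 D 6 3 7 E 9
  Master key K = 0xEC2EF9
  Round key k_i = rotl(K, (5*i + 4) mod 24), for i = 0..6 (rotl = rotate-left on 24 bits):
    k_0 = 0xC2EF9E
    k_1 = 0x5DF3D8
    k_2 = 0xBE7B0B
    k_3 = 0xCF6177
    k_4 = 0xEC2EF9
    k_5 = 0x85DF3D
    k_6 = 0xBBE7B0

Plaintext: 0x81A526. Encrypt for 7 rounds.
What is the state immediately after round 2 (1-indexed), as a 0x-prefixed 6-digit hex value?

0x57BFFA

s_0 = plaintext = 0x81A526
s_1 = Round(s_0, k_0) = 0x52657B
s_2 = Round(s_1, k_1) = 0x57BFFA
s_3 = Round(s_2, k_2) = 0xFFA1EE
s_4 = Round(s_3, k_3) = 0x1EE472
s_5 = Round(s_4, k_4) = 0x472CF8
s_6 = Round(s_5, k_5) = 0xCF884D
s_7 = Round(s_6, k_6) = 0x84D56F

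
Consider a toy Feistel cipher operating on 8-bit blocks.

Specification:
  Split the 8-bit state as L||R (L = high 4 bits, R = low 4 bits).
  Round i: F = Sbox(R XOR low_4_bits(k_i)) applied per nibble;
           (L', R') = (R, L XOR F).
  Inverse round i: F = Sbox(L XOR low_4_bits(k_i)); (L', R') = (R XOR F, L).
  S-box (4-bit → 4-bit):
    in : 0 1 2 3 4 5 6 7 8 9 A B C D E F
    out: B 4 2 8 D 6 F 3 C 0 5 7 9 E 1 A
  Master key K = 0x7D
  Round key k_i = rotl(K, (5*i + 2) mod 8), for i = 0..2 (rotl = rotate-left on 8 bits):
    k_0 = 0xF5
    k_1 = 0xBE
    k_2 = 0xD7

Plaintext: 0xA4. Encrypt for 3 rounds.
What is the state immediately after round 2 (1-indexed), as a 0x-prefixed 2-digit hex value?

0xEF

s_0 = plaintext = 0xA4
s_1 = Round(s_0, k_0) = 0x4E
s_2 = Round(s_1, k_1) = 0xEF
s_3 = Round(s_2, k_2) = 0xF2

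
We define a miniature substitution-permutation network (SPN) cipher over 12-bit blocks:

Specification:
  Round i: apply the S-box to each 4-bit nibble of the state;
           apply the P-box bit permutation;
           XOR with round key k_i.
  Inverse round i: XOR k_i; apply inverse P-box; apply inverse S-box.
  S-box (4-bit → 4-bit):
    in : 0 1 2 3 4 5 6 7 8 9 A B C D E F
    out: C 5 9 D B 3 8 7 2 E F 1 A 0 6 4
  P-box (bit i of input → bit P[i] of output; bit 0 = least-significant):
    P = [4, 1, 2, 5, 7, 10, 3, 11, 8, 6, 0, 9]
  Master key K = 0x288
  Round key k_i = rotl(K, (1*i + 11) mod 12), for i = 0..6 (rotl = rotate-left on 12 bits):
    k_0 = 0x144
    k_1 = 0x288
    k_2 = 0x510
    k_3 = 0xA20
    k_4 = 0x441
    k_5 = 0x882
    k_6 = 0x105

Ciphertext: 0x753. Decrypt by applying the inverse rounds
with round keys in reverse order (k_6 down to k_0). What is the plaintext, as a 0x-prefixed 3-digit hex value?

0x637

s_0 = ciphertext = 0x753
s_1 = InvRound(s_0, k_6) = 0xC87
s_2 = InvRound(s_1, k_5) = 0xF8F
s_3 = InvRound(s_2, k_4) = 0x43E
s_4 = InvRound(s_3, k_3) = 0x697
s_5 = InvRound(s_4, k_2) = 0x3BE
s_6 = InvRound(s_5, k_1) = 0xBDA
s_7 = InvRound(s_6, k_0) = 0x637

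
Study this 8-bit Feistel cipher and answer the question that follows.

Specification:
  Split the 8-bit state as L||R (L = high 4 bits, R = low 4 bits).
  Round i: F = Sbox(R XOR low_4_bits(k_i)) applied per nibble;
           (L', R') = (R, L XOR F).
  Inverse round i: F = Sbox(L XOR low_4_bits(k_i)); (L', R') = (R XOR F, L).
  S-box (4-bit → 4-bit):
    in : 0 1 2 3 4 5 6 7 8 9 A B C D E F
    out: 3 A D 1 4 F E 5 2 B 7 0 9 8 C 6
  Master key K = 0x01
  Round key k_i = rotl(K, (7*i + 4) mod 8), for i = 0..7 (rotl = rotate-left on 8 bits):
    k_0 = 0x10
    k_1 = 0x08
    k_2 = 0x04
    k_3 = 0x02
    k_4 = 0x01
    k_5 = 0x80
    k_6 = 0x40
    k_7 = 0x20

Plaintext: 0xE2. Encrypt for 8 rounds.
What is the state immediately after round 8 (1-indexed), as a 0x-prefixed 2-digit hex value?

0x92

s_0 = plaintext = 0xE2
s_1 = Round(s_0, k_0) = 0x23
s_2 = Round(s_1, k_1) = 0x32
s_3 = Round(s_2, k_2) = 0x2D
s_4 = Round(s_3, k_3) = 0xD4
s_5 = Round(s_4, k_4) = 0x42
s_6 = Round(s_5, k_5) = 0x29
s_7 = Round(s_6, k_6) = 0x99
s_8 = Round(s_7, k_7) = 0x92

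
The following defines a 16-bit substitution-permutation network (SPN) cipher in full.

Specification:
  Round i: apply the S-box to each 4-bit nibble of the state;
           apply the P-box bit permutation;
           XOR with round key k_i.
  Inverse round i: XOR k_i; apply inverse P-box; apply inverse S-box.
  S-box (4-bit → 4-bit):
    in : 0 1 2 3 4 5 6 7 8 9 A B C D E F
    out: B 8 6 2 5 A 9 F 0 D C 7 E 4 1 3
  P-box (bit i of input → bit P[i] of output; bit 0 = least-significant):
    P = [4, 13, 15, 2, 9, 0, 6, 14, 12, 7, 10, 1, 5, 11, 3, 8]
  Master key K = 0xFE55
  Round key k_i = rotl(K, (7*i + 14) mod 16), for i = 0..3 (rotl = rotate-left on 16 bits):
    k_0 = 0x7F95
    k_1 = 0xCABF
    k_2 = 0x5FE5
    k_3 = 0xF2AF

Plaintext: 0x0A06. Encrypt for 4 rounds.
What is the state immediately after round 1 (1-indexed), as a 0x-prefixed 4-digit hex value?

s_0 = plaintext = 0x0A06
s_1 = Round(s_0, k_0) = 0x30A2
s_2 = Round(s_1, k_1) = 0x327D
s_3 = Round(s_2, k_2) = 0x9124
s_4 = Round(s_3, k_3) = 0x73D4

0x30A2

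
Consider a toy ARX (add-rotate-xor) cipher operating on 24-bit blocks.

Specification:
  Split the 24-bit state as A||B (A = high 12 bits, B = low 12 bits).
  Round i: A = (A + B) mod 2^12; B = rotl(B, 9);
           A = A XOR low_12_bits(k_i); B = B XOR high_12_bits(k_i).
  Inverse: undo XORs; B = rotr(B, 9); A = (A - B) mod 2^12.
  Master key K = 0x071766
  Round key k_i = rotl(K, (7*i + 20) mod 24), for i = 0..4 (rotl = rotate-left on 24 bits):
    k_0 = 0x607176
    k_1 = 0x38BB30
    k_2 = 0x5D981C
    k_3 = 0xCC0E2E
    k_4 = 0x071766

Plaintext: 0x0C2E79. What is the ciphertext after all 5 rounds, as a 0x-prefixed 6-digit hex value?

s_0 = plaintext = 0x0C2E79
s_1 = Round(s_0, k_0) = 0xE4D5C8
s_2 = Round(s_1, k_1) = 0xF25332
s_3 = Round(s_2, k_2) = 0xA4B1BF
s_4 = Round(s_3, k_3) = 0x2242F7
s_5 = Round(s_4, k_4) = 0x27DE2F

0x27DE2F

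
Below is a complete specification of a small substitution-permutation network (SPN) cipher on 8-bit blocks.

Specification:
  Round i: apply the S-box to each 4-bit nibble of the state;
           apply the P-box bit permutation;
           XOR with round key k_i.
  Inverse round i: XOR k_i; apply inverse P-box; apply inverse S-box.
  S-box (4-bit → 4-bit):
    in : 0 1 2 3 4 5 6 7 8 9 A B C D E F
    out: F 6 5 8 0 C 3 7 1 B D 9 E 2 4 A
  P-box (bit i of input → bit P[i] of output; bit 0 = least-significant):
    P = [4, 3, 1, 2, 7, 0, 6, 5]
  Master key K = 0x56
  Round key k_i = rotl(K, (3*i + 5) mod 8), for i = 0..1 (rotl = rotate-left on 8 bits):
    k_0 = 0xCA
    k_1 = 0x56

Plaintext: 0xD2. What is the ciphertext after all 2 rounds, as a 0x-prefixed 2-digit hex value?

s_0 = plaintext = 0xD2
s_1 = Round(s_0, k_0) = 0xD9
s_2 = Round(s_1, k_1) = 0x4B

0x4B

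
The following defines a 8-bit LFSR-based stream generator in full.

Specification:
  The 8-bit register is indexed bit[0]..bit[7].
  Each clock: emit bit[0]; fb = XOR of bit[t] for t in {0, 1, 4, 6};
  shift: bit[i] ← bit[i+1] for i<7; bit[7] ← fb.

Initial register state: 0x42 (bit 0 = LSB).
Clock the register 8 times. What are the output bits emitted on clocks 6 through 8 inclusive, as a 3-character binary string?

010

reg_0 = 0x42
clock 1: out=0, reg = 0x21
clock 2: out=1, reg = 0x90
clock 3: out=0, reg = 0xC8
clock 4: out=0, reg = 0xE4
clock 5: out=0, reg = 0xF2
clock 6: out=0, reg = 0xF9
clock 7: out=1, reg = 0xFC
clock 8: out=0, reg = 0x7E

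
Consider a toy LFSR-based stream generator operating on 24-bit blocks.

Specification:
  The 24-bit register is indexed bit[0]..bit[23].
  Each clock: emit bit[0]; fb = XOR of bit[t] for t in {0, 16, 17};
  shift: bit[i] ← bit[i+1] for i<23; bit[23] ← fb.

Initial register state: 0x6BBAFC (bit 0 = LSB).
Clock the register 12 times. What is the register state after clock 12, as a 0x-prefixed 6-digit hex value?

reg_0 = 0x6BBAFC
clock 1: out=0, reg = 0x35DD7E
clock 2: out=0, reg = 0x9AEEBF
clock 3: out=1, reg = 0x4D775F
clock 4: out=1, reg = 0x26BBAF
clock 5: out=1, reg = 0x135DD7
clock 6: out=1, reg = 0x89AEEB
clock 7: out=1, reg = 0x44D775
clock 8: out=1, reg = 0xA26BBA
clock 9: out=0, reg = 0xD135DD
clock 10: out=1, reg = 0x689AEE
clock 11: out=0, reg = 0x344D77
clock 12: out=1, reg = 0x9A26BB

0x9A26BB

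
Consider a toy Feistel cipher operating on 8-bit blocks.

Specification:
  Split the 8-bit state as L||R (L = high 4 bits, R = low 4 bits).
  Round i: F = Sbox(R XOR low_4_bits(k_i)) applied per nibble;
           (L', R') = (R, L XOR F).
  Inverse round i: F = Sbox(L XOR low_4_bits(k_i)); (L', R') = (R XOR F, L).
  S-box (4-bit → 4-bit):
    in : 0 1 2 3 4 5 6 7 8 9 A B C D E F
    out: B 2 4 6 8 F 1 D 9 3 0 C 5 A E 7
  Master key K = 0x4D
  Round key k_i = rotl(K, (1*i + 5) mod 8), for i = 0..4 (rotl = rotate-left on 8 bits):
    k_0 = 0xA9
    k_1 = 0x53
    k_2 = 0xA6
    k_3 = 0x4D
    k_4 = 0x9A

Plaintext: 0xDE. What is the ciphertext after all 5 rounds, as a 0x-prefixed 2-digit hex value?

s_0 = plaintext = 0xDE
s_1 = Round(s_0, k_0) = 0xE0
s_2 = Round(s_1, k_1) = 0x08
s_3 = Round(s_2, k_2) = 0x8E
s_4 = Round(s_3, k_3) = 0xEE
s_5 = Round(s_4, k_4) = 0xE6

0xE6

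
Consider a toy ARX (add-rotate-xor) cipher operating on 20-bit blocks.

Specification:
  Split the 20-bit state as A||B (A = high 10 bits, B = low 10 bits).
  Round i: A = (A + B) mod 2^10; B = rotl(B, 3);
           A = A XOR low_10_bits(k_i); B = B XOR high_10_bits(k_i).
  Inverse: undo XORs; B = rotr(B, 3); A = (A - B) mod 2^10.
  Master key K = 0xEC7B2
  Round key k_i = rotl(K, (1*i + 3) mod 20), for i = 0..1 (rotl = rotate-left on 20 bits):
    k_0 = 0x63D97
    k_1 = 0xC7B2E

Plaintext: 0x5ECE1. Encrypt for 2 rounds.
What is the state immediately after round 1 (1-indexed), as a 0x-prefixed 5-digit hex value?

s_0 = plaintext = 0x5ECE1
s_1 = Round(s_0, k_0) = 0xF2E86
s_2 = Round(s_1, k_1) = 0x5FF2B

0xF2E86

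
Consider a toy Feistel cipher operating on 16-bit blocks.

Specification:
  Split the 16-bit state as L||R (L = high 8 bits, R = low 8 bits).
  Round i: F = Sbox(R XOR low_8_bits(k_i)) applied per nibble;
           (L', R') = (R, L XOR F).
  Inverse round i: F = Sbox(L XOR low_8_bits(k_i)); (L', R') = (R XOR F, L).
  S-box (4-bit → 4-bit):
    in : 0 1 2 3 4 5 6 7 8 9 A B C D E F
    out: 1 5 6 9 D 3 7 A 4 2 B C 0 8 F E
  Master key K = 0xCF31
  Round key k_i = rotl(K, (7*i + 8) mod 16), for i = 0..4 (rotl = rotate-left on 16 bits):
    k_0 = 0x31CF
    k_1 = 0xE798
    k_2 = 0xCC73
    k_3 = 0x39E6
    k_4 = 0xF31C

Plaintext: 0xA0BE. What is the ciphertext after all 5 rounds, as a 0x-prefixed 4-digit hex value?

0xC77A

s_0 = plaintext = 0xA0BE
s_1 = Round(s_0, k_0) = 0xBE05
s_2 = Round(s_1, k_1) = 0x0596
s_3 = Round(s_2, k_2) = 0x96F6
s_4 = Round(s_3, k_3) = 0xF6C7
s_5 = Round(s_4, k_4) = 0xC77A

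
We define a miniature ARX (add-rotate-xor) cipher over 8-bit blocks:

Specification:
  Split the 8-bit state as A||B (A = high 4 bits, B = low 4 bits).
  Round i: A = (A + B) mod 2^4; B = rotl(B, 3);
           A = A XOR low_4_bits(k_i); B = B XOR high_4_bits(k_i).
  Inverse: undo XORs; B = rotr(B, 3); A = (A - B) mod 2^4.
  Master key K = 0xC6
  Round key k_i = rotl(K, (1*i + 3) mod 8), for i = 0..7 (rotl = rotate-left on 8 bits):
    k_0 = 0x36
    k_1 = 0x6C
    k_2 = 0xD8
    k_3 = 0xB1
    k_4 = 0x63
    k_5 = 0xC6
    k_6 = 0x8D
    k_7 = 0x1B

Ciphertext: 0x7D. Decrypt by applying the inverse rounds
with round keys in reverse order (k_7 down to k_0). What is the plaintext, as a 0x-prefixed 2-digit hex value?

0x5D

s_0 = ciphertext = 0x7D
s_1 = InvRound(s_0, k_7) = 0x39
s_2 = InvRound(s_1, k_6) = 0xC2
s_3 = InvRound(s_2, k_5) = 0xDD
s_4 = InvRound(s_3, k_4) = 0x77
s_5 = InvRound(s_4, k_3) = 0xD9
s_6 = InvRound(s_5, k_2) = 0xD8
s_7 = InvRound(s_6, k_1) = 0x4D
s_8 = InvRound(s_7, k_0) = 0x5D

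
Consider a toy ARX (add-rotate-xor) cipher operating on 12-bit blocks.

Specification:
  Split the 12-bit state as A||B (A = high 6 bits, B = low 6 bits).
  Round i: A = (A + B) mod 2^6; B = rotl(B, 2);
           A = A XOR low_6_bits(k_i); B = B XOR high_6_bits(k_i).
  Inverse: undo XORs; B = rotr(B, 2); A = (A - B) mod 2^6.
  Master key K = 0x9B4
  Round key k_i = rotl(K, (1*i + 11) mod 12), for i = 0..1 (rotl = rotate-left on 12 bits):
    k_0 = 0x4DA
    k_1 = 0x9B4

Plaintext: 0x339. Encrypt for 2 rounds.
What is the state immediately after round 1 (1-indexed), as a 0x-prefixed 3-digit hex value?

s_0 = plaintext = 0x339
s_1 = Round(s_0, k_0) = 0x7F4
s_2 = Round(s_1, k_1) = 0x9F5

0x7F4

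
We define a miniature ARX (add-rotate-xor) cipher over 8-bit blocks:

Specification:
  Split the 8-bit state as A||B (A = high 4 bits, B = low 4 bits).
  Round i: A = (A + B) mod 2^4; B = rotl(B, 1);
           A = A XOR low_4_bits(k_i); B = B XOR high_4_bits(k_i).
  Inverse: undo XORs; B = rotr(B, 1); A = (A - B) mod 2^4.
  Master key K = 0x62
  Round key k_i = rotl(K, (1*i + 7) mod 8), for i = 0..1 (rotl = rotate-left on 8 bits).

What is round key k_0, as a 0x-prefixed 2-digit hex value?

K = 0x62
k_0 = rotl(K, (1*0+7) mod 8) = rotl(K, 7) = 0x31

0x31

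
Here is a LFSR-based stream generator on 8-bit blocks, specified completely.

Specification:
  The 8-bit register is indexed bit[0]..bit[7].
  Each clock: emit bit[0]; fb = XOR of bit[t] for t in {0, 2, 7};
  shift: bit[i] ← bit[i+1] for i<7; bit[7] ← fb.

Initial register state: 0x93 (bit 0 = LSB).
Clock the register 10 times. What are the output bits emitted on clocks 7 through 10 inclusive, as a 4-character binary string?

0101

reg_0 = 0x93
clock 1: out=1, reg = 0x49
clock 2: out=1, reg = 0xA4
clock 3: out=0, reg = 0x52
clock 4: out=0, reg = 0x29
clock 5: out=1, reg = 0x94
clock 6: out=0, reg = 0x4A
clock 7: out=0, reg = 0x25
clock 8: out=1, reg = 0x12
clock 9: out=0, reg = 0x09
clock 10: out=1, reg = 0x84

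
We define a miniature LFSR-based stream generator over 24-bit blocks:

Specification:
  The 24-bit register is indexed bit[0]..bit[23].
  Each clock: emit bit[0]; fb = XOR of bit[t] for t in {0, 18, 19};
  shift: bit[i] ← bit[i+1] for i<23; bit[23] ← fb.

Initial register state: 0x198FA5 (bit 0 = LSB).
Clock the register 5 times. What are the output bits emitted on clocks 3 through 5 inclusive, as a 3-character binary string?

100

reg_0 = 0x198FA5
clock 1: out=1, reg = 0x0CC7D2
clock 2: out=0, reg = 0x0663E9
clock 3: out=1, reg = 0x0331F4
clock 4: out=0, reg = 0x0198FA
clock 5: out=0, reg = 0x00CC7D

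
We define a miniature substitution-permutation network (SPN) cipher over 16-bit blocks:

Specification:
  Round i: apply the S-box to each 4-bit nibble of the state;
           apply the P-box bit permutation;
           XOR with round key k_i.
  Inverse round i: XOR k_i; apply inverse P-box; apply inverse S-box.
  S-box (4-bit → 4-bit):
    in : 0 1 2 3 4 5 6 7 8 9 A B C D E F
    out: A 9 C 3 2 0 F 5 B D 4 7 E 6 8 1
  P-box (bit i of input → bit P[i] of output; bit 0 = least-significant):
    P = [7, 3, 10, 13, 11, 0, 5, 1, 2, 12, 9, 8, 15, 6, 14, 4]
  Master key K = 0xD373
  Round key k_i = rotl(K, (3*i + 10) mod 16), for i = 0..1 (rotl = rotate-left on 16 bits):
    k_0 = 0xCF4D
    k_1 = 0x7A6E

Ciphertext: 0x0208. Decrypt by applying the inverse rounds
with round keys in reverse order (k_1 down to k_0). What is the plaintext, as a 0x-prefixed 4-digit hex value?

s_0 = ciphertext = 0x0208
s_1 = InvRound(s_0, k_1) = 0xD39E
s_2 = InvRound(s_1, k_0) = 0x0487

0x0487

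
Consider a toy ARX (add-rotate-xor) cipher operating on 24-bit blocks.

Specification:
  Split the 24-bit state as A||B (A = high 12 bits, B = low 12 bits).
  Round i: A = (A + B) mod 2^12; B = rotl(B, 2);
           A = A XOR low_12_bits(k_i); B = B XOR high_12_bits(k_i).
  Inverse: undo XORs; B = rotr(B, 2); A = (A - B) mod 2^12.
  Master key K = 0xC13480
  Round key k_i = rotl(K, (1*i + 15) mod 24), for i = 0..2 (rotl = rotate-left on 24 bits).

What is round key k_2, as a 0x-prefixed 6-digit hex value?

K = 0xC13480
k_0 = rotl(K, (1*0+15) mod 24) = rotl(K, 15) = 0x40609A
k_1 = rotl(K, (1*1+15) mod 24) = rotl(K, 16) = 0x80C134
k_2 = rotl(K, (1*2+15) mod 24) = rotl(K, 17) = 0x018269

0x018269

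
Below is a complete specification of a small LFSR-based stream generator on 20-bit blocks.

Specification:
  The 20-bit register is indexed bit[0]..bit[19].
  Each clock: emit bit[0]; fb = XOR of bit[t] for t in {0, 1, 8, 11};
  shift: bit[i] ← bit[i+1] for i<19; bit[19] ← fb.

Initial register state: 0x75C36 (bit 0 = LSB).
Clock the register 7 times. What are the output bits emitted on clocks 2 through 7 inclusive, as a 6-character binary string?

110110

reg_0 = 0x75C36
clock 1: out=0, reg = 0x3AE1B
clock 2: out=1, reg = 0x9D70D
clock 3: out=1, reg = 0x4EB86
clock 4: out=0, reg = 0xA75C3
clock 5: out=1, reg = 0xD3AE1
clock 6: out=1, reg = 0x69D70
clock 7: out=0, reg = 0x34EB8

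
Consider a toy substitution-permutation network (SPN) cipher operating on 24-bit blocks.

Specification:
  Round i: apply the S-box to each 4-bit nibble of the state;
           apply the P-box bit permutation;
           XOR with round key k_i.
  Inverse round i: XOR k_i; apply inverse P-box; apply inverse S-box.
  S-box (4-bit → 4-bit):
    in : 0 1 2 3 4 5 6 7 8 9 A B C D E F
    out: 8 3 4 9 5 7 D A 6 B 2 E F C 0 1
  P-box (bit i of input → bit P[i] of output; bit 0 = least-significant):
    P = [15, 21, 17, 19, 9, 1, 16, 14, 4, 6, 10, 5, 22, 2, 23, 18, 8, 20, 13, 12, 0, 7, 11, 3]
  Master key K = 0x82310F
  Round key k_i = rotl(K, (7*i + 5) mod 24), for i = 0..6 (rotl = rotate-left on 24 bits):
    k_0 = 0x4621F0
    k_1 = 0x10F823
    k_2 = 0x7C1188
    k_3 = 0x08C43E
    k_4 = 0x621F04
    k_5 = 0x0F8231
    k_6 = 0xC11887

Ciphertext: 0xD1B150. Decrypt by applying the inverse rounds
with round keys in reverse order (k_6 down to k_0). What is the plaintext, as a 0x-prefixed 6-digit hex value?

0x2AD330

s_0 = ciphertext = 0xD1B150
s_1 = InvRound(s_0, k_6) = 0x55A1AF
s_2 = InvRound(s_1, k_5) = 0x751F1D
s_3 = InvRound(s_2, k_4) = 0x3A0F22
s_4 = InvRound(s_3, k_3) = 0xD1AF35
s_5 = InvRound(s_4, k_2) = 0xCDB649
s_6 = InvRound(s_5, k_1) = 0xDA6BC0
s_7 = InvRound(s_6, k_0) = 0x2AD330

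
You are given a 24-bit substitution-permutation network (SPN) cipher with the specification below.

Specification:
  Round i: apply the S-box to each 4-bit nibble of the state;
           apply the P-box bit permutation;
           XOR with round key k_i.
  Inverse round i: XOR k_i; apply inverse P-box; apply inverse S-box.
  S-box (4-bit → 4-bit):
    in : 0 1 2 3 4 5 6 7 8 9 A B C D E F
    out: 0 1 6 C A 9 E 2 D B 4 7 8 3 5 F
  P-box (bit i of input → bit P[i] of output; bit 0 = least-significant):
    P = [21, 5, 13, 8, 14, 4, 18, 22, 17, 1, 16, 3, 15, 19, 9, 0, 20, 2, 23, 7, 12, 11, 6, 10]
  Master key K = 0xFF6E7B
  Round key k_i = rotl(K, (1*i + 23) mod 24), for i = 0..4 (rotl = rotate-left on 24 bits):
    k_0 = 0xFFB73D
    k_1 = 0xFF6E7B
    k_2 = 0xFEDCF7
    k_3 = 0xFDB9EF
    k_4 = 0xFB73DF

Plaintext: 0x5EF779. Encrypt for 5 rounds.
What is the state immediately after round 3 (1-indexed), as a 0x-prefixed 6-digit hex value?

s_0 = plaintext = 0x5EF779
s_1 = Round(s_0, k_0) = 0x47200E
s_2 = Round(s_1, k_1) = 0xD7407F
s_3 = Round(s_2, k_2) = 0xD6E5C2
s_4 = Round(s_3, k_3) = 0x3F0343
s_5 = Round(s_4, k_4) = 0x2A5603

0xD6E5C2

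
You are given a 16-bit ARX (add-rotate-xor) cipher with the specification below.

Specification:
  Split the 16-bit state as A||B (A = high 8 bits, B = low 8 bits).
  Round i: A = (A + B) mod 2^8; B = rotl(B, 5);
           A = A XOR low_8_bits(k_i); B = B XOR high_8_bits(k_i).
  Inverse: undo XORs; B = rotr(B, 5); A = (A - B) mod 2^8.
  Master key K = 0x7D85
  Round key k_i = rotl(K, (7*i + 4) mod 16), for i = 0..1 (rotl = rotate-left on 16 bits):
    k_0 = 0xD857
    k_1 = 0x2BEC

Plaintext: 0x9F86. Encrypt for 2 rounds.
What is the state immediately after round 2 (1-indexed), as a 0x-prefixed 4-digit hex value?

s_0 = plaintext = 0x9F86
s_1 = Round(s_0, k_0) = 0x7208
s_2 = Round(s_1, k_1) = 0x962A

0x962A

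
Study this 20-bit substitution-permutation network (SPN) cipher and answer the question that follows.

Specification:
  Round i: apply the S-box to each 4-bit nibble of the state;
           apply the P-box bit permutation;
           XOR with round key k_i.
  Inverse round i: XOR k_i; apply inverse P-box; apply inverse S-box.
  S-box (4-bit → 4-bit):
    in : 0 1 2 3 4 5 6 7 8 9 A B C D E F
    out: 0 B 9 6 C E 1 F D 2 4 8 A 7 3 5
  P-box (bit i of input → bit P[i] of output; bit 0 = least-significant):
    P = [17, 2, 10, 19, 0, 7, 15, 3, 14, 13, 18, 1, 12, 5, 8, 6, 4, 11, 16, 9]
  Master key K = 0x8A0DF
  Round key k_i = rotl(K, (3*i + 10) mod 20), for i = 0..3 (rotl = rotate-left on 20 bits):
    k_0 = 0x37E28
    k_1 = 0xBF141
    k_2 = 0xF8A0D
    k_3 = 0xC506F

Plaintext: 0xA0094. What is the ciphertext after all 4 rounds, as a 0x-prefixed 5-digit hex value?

s_0 = plaintext = 0xA0094
s_1 = Round(s_0, k_0) = 0xA7AA8
s_2 = Round(s_1, k_1) = 0x46421
s_3 = Round(s_2, k_2) = 0x09802
s_4 = Round(s_3, k_3) = 0x2104D

0x2104D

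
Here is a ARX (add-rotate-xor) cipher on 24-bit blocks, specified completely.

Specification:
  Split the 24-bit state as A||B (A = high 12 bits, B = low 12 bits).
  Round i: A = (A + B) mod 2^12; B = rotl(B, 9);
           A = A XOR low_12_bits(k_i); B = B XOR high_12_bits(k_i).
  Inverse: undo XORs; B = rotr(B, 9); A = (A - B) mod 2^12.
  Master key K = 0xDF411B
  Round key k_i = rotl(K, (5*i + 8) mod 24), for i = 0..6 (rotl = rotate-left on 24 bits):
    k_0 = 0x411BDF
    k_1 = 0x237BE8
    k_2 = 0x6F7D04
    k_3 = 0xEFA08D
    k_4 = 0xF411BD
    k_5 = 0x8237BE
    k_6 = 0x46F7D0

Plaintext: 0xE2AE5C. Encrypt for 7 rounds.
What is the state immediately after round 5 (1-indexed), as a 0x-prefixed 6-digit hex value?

0xCA3B26

s_0 = plaintext = 0xE2AE5C
s_1 = Round(s_0, k_0) = 0x759DDA
s_2 = Round(s_1, k_1) = 0xEDB78C
s_3 = Round(s_2, k_2) = 0xB63E06
s_4 = Round(s_3, k_3) = 0x9E433A
s_5 = Round(s_4, k_4) = 0xCA3B26
s_6 = Round(s_5, k_5) = 0x077547
s_7 = Round(s_6, k_6) = 0x26EAC7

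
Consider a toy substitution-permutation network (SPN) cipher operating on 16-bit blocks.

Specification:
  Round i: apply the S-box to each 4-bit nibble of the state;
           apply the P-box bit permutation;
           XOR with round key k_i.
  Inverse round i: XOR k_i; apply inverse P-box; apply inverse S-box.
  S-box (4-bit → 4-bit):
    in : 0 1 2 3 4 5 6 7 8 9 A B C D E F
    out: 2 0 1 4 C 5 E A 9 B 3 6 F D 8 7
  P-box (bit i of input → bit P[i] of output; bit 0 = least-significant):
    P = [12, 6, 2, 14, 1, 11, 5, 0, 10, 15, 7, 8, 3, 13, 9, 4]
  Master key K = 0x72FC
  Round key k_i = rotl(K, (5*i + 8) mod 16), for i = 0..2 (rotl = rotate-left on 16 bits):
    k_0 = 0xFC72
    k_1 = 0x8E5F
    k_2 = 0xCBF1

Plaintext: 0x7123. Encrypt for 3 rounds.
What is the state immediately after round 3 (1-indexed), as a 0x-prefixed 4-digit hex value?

0xD9E0

s_0 = plaintext = 0x7123
s_1 = Round(s_0, k_0) = 0xDC64
s_2 = Round(s_1, k_1) = 0x41E2
s_3 = Round(s_2, k_2) = 0xD9E0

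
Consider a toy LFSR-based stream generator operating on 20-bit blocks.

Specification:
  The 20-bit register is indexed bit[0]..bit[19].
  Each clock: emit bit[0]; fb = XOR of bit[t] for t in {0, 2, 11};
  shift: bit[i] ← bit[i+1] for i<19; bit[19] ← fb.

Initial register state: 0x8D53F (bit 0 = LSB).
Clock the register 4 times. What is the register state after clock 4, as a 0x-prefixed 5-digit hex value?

reg_0 = 0x8D53F
clock 1: out=1, reg = 0x46A9F
clock 2: out=1, reg = 0xA354F
clock 3: out=1, reg = 0x51AA7
clock 4: out=1, reg = 0xA8D53

0xA8D53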